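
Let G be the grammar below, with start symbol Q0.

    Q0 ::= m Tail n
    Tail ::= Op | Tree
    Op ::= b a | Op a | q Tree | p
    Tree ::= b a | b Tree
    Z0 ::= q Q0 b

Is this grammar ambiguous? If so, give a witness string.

Ambiguous

Witness: m b a n

Derivation 1: Q0 ⇒ m Tail n ⇒ m Op n ⇒ m b a n
Derivation 2: Q0 ⇒ m Tail n ⇒ m Tree n ⇒ m b a n

Two distinct leftmost derivations for the same string.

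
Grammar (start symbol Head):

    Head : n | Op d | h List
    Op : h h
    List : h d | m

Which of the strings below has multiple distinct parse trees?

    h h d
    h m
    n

h h d: 2 trees
h m: 1 tree
n: 1 tree

h h d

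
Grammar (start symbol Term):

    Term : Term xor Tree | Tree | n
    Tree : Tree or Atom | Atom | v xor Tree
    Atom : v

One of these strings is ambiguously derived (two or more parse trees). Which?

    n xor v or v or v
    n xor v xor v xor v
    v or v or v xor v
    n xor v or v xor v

n xor v or v or v: 1 tree
n xor v xor v xor v: 4 trees
v or v or v xor v: 1 tree
n xor v or v xor v: 1 tree

n xor v xor v xor v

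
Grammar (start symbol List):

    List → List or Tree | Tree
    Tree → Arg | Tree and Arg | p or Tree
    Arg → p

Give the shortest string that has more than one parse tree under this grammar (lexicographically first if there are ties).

p or p

length 1: no string has ≥2 trees
length 3: p or p has 2 parse trees

Two derivations of p or p:
  List ⇒ List or Tree ⇒ Tree or Tree ⇒ Arg or Tree ⇒ p or Tree ⇒ p or Arg ⇒ p or p
  List ⇒ Tree ⇒ p or Tree ⇒ p or Arg ⇒ p or p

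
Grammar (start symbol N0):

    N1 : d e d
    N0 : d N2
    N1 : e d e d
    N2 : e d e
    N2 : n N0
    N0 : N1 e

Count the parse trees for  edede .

1

Parse trees for edede:
  [N0 [N1 e d e d] e]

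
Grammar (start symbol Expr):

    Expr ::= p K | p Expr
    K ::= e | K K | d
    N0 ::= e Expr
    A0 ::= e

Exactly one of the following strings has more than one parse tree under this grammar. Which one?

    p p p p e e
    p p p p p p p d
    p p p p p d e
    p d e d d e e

p p p p e e: 1 tree
p p p p p p p d: 1 tree
p p p p p d e: 1 tree
p d e d d e e: 42 trees

p d e d d e e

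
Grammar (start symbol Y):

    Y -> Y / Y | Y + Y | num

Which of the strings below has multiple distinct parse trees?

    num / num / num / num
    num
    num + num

num / num / num / num: 5 trees
num: 1 tree
num + num: 1 tree

num / num / num / num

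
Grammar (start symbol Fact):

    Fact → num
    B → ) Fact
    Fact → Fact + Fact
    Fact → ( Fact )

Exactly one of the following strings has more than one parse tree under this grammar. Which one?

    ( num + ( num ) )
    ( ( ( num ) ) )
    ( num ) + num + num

( num + ( num ) ): 1 tree
( ( ( num ) ) ): 1 tree
( num ) + num + num: 2 trees

( num ) + num + num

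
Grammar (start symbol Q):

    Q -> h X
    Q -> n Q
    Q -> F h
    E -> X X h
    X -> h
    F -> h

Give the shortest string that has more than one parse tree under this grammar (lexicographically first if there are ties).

h h

length 2: h h has 2 parse trees

Two derivations of h h:
  Q ⇒ h X ⇒ h h
  Q ⇒ F h ⇒ h h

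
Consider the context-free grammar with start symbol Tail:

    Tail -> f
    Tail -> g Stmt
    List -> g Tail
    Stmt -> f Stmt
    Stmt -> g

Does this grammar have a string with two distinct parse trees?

Unambiguous

Only Tail, Stmt are reachable from Tail; ignoring the rest: Each reachable nonterminal has at most one production per leading terminal, and all productions are right-linear; the derivation is determined token-by-token.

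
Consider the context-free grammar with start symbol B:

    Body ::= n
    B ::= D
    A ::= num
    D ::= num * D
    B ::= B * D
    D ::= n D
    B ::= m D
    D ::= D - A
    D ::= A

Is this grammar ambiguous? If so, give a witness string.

Witness: num * num

Derivation 1: B ⇒ D ⇒ num * D ⇒ num * A ⇒ num * num
Derivation 2: B ⇒ B * D ⇒ D * D ⇒ A * D ⇒ num * D ⇒ num * A ⇒ num * num

Two distinct leftmost derivations for the same string.

Ambiguous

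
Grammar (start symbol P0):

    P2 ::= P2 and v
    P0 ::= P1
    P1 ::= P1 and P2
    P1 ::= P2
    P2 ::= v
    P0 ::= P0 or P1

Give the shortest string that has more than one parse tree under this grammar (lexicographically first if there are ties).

v and v

length 1: no string has ≥2 trees
length 3: v and v has 2 parse trees

Two derivations of v and v:
  P0 ⇒ P1 ⇒ P1 and P2 ⇒ P2 and P2 ⇒ v and P2 ⇒ v and v
  P0 ⇒ P1 ⇒ P2 ⇒ P2 and v ⇒ v and v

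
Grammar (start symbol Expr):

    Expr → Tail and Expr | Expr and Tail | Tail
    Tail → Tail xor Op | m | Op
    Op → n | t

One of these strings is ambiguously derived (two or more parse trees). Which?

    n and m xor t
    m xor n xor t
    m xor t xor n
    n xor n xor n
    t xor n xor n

n and m xor t: 2 trees
m xor n xor t: 1 tree
m xor t xor n: 1 tree
n xor n xor n: 1 tree
t xor n xor n: 1 tree

n and m xor t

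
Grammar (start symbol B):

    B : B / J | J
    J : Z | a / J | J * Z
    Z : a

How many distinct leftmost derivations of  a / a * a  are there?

Parse trees for a / a * a:
  [B [B [J [Z a]]] / [J [J [Z a]] * [Z a]]]
  [B [J a / [J [J [Z a]] * [Z a]]]]
  [B [J [J a / [J [Z a]]] * [Z a]]]

3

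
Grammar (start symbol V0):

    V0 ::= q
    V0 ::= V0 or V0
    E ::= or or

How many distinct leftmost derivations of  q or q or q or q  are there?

5

Parse trees for q or q or q or q:
  [V0 [V0 q] or [V0 [V0 q] or [V0 [V0 q] or [V0 q]]]]
  [V0 [V0 q] or [V0 [V0 [V0 q] or [V0 q]] or [V0 q]]]
  [V0 [V0 [V0 q] or [V0 q]] or [V0 [V0 q] or [V0 q]]]
  [V0 [V0 [V0 q] or [V0 [V0 q] or [V0 q]]] or [V0 q]]
  [V0 [V0 [V0 [V0 q] or [V0 q]] or [V0 q]] or [V0 q]]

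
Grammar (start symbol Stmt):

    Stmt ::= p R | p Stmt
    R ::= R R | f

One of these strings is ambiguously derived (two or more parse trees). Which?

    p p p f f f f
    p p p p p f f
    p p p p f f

p p p f f f f

p p p f f f f: 5 trees
p p p p p f f: 1 tree
p p p p f f: 1 tree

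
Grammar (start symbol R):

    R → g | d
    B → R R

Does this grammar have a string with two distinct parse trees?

Unambiguous

Only R is reachable from R; ignoring the rest: Restricted to the reachable nonterminals, every rule has the form A → t or A → t B, and no two rules for the same A share a first terminal. The grammar encodes a DFA — one run per string.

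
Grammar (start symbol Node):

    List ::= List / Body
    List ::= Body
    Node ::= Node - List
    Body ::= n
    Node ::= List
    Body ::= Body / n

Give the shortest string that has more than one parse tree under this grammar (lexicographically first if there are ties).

n / n

length 1: no string has ≥2 trees
length 3: n / n has 2 parse trees

Two derivations of n / n:
  Node ⇒ List ⇒ List / Body ⇒ Body / Body ⇒ n / Body ⇒ n / n
  Node ⇒ List ⇒ Body ⇒ Body / n ⇒ n / n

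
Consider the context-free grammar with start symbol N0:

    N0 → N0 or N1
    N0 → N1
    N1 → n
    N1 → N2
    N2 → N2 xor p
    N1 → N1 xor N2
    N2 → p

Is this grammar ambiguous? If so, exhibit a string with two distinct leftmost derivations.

Ambiguous

Witness: p xor p

Derivation 1: N0 ⇒ N1 ⇒ N2 ⇒ N2 xor p ⇒ p xor p
Derivation 2: N0 ⇒ N1 ⇒ N1 xor N2 ⇒ N2 xor N2 ⇒ p xor N2 ⇒ p xor p

Two distinct leftmost derivations for the same string.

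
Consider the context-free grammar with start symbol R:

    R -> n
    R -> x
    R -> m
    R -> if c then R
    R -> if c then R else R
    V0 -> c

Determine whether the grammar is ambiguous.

Witness: if c then if c then m else m

Derivation 1: R ⇒ if c then R ⇒ if c then if c then R else R ⇒ if c then if c then m else R ⇒ if c then if c then m else m
Derivation 2: R ⇒ if c then R else R ⇒ if c then if c then R else R ⇒ if c then if c then m else R ⇒ if c then if c then m else m

Two distinct leftmost derivations for the same string.

Ambiguous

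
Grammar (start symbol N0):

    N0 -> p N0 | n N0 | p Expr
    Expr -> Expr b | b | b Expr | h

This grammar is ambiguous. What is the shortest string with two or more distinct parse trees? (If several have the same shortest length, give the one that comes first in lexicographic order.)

p b b

length 2: no string has ≥2 trees
length 3: p b b has 2 parse trees

Two derivations of p b b:
  N0 ⇒ p Expr ⇒ p Expr b ⇒ p b b
  N0 ⇒ p Expr ⇒ p b Expr ⇒ p b b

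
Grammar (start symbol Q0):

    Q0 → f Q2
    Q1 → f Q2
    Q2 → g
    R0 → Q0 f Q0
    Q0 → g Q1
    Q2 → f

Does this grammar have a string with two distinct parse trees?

Unambiguous

(R0 is unreachable from Q0, so its rules don't affect L(Q0).) Restricted to the reachable nonterminals, every rule has the form A → t or A → t B, and no two rules for the same A share a first terminal. The grammar encodes a DFA — one run per string.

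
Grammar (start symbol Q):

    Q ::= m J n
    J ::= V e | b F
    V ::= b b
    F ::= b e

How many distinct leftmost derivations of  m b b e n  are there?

Parse trees for m b b e n:
  [Q m [J [V b b] e] n]
  [Q m [J b [F b e]] n]

2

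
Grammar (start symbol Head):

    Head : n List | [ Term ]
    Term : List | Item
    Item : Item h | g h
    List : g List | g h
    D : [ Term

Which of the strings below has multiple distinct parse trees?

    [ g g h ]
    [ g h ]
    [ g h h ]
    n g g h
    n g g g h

[ g h ]

[ g g h ]: 1 tree
[ g h ]: 2 trees
[ g h h ]: 1 tree
n g g h: 1 tree
n g g g h: 1 tree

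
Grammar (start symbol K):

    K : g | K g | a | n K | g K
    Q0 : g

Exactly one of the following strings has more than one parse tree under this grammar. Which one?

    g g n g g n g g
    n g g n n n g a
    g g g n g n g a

g g n g g n g g: 8 trees
n g g n n n g a: 1 tree
g g g n g n g a: 1 tree

g g n g g n g g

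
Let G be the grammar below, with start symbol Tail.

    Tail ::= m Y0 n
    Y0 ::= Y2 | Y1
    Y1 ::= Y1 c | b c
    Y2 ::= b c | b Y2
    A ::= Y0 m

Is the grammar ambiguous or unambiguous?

Witness: m b c n

Derivation 1: Tail ⇒ m Y0 n ⇒ m Y2 n ⇒ m b c n
Derivation 2: Tail ⇒ m Y0 n ⇒ m Y1 n ⇒ m b c n

Two distinct leftmost derivations for the same string.

Ambiguous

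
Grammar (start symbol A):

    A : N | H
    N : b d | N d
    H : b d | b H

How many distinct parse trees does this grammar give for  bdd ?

1

Parse trees for bdd:
  [A [N [N b d] d]]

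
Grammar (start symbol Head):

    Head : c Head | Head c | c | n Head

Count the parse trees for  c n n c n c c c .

Parse trees for c n n c n c c c (showing first 6 of 29):
  [Head c [Head [Head [Head n [Head n [Head c [Head n [Head c]]]]] c] c]]
  [Head c [Head [Head n [Head [Head n [Head c [Head n [Head c]]]] c]] c]]
  [Head c [Head [Head n [Head n [Head c [Head [Head n [Head c]] c]]]] c]]
  [Head c [Head [Head n [Head n [Head c [Head n [Head c [Head c]]]]]] c]]
  [Head c [Head [Head n [Head n [Head c [Head n [Head [Head c] c]]]]] c]]
  [Head c [Head [Head n [Head n [Head [Head c [Head n [Head c]]] c]]] c]]

29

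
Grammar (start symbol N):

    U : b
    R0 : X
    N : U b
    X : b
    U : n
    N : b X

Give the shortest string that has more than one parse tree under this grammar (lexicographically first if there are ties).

length 2: b b has 2 parse trees

Two derivations of b b:
  N ⇒ U b ⇒ b b
  N ⇒ b X ⇒ b b

b b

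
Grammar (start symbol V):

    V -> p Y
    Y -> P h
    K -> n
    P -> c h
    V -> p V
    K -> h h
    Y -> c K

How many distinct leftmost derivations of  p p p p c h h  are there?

Parse trees for p p p p c h h:
  [V p [V p [V p [V p [Y [P c h] h]]]]]
  [V p [V p [V p [V p [Y c [K h h]]]]]]

2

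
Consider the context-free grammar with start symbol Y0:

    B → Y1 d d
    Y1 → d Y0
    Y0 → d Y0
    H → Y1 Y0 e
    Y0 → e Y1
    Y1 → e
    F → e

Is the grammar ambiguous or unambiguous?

Unambiguous

Only Y0, Y1 are reachable from Y0; ignoring the rest: Each reachable nonterminal has at most one production per leading terminal, and all productions are right-linear; the derivation is determined token-by-token.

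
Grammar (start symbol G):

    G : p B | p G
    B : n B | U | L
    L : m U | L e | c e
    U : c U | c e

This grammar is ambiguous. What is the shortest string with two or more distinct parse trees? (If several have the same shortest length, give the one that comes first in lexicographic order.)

p c e

length 3: p c e has 2 parse trees

Two derivations of p c e:
  G ⇒ p B ⇒ p U ⇒ p c e
  G ⇒ p B ⇒ p L ⇒ p c e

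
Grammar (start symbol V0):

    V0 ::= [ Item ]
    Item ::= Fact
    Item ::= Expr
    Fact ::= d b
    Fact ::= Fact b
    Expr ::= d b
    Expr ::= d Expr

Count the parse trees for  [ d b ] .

Parse trees for [ d b ]:
  [V0 [ [Item [Fact d b]] ]]
  [V0 [ [Item [Expr d b]] ]]

2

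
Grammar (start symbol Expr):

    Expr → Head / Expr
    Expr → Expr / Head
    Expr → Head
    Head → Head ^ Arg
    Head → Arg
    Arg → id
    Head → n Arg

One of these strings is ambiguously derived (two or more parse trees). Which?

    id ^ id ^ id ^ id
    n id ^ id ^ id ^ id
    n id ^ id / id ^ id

n id ^ id / id ^ id

id ^ id ^ id ^ id: 1 tree
n id ^ id ^ id ^ id: 1 tree
n id ^ id / id ^ id: 2 trees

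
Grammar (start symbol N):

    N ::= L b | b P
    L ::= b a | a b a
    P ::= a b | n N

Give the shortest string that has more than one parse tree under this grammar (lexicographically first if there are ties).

length 3: b a b has 2 parse trees

Two derivations of b a b:
  N ⇒ L b ⇒ b a b
  N ⇒ b P ⇒ b a b

b a b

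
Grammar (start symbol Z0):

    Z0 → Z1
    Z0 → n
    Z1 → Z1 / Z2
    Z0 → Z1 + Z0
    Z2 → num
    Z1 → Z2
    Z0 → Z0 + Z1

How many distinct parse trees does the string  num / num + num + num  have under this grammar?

Parse trees for num / num + num + num:
  [Z0 [Z1 [Z1 [Z2 num]] / [Z2 num]] + [Z0 [Z1 [Z2 num]] + [Z0 [Z1 [Z2 num]]]]]
  [Z0 [Z1 [Z1 [Z2 num]] / [Z2 num]] + [Z0 [Z0 [Z1 [Z2 num]]] + [Z1 [Z2 num]]]]
  [Z0 [Z0 [Z1 [Z1 [Z2 num]] / [Z2 num]] + [Z0 [Z1 [Z2 num]]]] + [Z1 [Z2 num]]]
  [Z0 [Z0 [Z0 [Z1 [Z1 [Z2 num]] / [Z2 num]]] + [Z1 [Z2 num]]] + [Z1 [Z2 num]]]

4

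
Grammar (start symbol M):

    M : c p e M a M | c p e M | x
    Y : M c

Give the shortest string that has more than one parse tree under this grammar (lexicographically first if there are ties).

length 1: no string has ≥2 trees
length 4: no string has ≥2 trees
length 6: no string has ≥2 trees
length 7: no string has ≥2 trees
length 9: c p e c p e x a x has 2 parse trees

Two derivations of c p e c p e x a x:
  M ⇒ c p e M a M ⇒ c p e c p e M a M ⇒ c p e c p e x a M ⇒ c p e c p e x a x
  M ⇒ c p e M ⇒ c p e c p e M a M ⇒ c p e c p e x a M ⇒ c p e c p e x a x

c p e c p e x a x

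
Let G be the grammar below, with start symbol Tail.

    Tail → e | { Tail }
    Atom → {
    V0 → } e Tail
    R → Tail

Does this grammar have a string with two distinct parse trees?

Only Tail is reachable from Tail; ignoring the rest: L(Tail) is { openⁿ atom closeⁿ : n ≥ 0 }. The bracket depth fixes n, and the derivation is forced at every step.

Unambiguous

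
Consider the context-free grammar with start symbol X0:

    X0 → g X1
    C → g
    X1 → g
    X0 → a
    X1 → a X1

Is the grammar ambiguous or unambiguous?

Only X0, X1 are reachable from X0; ignoring the rest: Restricted to the reachable nonterminals, every rule has the form A → t or A → t B, and no two rules for the same A share a first terminal. The grammar encodes a DFA — one run per string.

Unambiguous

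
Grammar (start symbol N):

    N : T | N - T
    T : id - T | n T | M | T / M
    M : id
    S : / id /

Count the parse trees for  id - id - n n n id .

4

Parse trees for id - id - n n n id:
  [N [T id - [T id - [T n [T n [T n [T [M id]]]]]]]]
  [N [N [T [M id]]] - [T id - [T n [T n [T n [T [M id]]]]]]]
  [N [N [T id - [T [M id]]]] - [T n [T n [T n [T [M id]]]]]]
  [N [N [N [T [M id]]] - [T [M id]]] - [T n [T n [T n [T [M id]]]]]]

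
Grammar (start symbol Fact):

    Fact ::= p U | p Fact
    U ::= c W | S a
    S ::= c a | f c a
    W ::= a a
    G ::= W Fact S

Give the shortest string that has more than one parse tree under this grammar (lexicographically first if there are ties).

length 4: p c a a has 2 parse trees

Two derivations of p c a a:
  Fact ⇒ p U ⇒ p c W ⇒ p c a a
  Fact ⇒ p U ⇒ p S a ⇒ p c a a

p c a a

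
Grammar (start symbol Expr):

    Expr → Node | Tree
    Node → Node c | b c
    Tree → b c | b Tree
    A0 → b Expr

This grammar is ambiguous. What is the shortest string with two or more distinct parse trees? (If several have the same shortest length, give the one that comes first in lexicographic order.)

length 2: b c has 2 parse trees

Two derivations of b c:
  Expr ⇒ Node ⇒ b c
  Expr ⇒ Tree ⇒ b c

b c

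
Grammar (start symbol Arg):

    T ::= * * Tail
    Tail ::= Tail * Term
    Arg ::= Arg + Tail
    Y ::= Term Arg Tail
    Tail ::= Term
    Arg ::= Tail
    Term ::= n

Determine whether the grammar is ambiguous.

(Y, T are unreachable from Arg, so their rules don't affect L(Arg).) The grammar is stratified — Arg handles '+' (left-recursive), Tail handles '*', Term atoms. Each operator has a fixed associativity and precedence level, so every string has one parse.

Unambiguous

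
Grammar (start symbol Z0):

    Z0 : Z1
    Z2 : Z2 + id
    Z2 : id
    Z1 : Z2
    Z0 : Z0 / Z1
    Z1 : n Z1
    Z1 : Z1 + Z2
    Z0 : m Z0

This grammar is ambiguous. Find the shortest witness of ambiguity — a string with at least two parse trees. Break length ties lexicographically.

length 1: no string has ≥2 trees
length 2: no string has ≥2 trees
length 3: id + id has 2 parse trees

Two derivations of id + id:
  Z0 ⇒ Z1 ⇒ Z2 ⇒ Z2 + id ⇒ id + id
  Z0 ⇒ Z1 ⇒ Z1 + Z2 ⇒ Z2 + Z2 ⇒ id + Z2 ⇒ id + id

id + id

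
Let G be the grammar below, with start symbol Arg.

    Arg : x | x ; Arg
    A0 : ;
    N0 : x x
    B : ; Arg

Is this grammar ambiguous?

(A0, N0, B are unreachable from Arg, so their rules don't affect L(Arg).) Right-recursive list with a separator: after each atom, whether the separator follows determines the rule. One parse per string.

Unambiguous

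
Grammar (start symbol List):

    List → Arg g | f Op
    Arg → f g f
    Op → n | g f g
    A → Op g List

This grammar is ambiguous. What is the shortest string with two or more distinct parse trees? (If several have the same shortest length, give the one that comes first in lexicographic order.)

length 2: no string has ≥2 trees
length 4: f g f g has 2 parse trees

Two derivations of f g f g:
  List ⇒ Arg g ⇒ f g f g
  List ⇒ f Op ⇒ f g f g

f g f g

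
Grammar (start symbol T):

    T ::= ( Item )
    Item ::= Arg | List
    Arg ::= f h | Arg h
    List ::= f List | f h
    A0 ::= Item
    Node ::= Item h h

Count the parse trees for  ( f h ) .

2

Parse trees for ( f h ):
  [T ( [Item [Arg f h]] )]
  [T ( [Item [List f h]] )]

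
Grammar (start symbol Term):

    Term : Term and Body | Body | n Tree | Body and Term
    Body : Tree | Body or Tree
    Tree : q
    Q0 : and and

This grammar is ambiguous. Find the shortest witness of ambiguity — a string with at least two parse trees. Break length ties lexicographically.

length 1: no string has ≥2 trees
length 2: no string has ≥2 trees
length 3: q and q has 2 parse trees

Two derivations of q and q:
  Term ⇒ Term and Body ⇒ Body and Body ⇒ Tree and Body ⇒ q and Body ⇒ q and Tree ⇒ q and q
  Term ⇒ Body and Term ⇒ Tree and Term ⇒ q and Term ⇒ q and Body ⇒ q and Tree ⇒ q and q

q and q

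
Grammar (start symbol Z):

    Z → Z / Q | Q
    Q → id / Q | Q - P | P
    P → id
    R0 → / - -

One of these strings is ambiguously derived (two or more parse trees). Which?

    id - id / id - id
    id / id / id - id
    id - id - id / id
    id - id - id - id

id / id / id - id

id - id / id - id: 1 tree
id / id / id - id: 7 trees
id - id - id / id: 1 tree
id - id - id - id: 1 tree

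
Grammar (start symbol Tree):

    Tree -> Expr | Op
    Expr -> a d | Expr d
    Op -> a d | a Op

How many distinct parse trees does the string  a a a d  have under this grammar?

Parse trees for a a a d:
  [Tree [Op a [Op a [Op a d]]]]

1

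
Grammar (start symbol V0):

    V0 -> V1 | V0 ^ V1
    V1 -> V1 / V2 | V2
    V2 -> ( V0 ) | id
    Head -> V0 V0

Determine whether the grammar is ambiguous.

Only V0, V1, V2 are reachable from V0; ignoring the rest: V0 → V0 ^ V1 | V1  ;  V1 → V1 / V2 | V2  — a left-associative chain with V2 at the bottom. Each string factors uniquely by precedence.

Unambiguous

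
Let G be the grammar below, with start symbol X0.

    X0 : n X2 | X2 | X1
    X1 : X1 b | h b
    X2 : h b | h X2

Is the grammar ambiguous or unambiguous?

Ambiguous

Witness: h b

Derivation 1: X0 ⇒ X2 ⇒ h b
Derivation 2: X0 ⇒ X1 ⇒ h b

Two distinct leftmost derivations for the same string.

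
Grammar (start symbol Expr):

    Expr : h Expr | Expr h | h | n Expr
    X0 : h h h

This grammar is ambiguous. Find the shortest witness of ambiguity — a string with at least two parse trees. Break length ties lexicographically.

length 1: no string has ≥2 trees
length 2: h h has 2 parse trees

Two derivations of h h:
  Expr ⇒ h Expr ⇒ h h
  Expr ⇒ Expr h ⇒ h h

h h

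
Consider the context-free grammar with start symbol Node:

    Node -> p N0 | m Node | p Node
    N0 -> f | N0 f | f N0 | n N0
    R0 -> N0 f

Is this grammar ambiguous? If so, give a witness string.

Witness: p f f

Derivation 1: Node ⇒ p N0 ⇒ p N0 f ⇒ p f f
Derivation 2: Node ⇒ p N0 ⇒ p f N0 ⇒ p f f

Two distinct leftmost derivations for the same string.

Ambiguous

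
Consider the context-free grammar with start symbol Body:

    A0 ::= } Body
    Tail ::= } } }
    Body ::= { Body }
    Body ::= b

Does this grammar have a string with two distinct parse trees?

Unambiguous

Only Body is reachable from Body; ignoring the rest: Each string is a nest of matched brackets around a single atom. An opening bracket forces the recursive rule; an atom forces the base rule.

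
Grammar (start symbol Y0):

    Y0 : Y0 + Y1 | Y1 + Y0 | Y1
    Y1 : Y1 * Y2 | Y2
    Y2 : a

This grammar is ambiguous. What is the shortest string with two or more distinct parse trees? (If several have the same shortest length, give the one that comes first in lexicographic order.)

length 1: no string has ≥2 trees
length 3: a + a has 2 parse trees

Two derivations of a + a:
  Y0 ⇒ Y0 + Y1 ⇒ Y1 + Y1 ⇒ Y2 + Y1 ⇒ a + Y1 ⇒ a + Y2 ⇒ a + a
  Y0 ⇒ Y1 + Y0 ⇒ Y2 + Y0 ⇒ a + Y0 ⇒ a + Y1 ⇒ a + Y2 ⇒ a + a

a + a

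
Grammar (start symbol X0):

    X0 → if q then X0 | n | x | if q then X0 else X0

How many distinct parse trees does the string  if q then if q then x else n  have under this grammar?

2

Parse trees for if q then if q then x else n:
  [X0 if q then [X0 if q then [X0 x] else [X0 n]]]
  [X0 if q then [X0 if q then [X0 x]] else [X0 n]]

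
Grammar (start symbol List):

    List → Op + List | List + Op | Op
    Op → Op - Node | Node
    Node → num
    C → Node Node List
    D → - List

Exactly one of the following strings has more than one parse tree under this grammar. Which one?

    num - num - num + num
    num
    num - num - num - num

num - num - num + num: 2 trees
num: 1 tree
num - num - num - num: 1 tree

num - num - num + num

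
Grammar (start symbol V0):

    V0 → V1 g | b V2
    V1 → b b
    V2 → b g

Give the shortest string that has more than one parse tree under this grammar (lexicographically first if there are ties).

b b g

length 3: b b g has 2 parse trees

Two derivations of b b g:
  V0 ⇒ V1 g ⇒ b b g
  V0 ⇒ b V2 ⇒ b b g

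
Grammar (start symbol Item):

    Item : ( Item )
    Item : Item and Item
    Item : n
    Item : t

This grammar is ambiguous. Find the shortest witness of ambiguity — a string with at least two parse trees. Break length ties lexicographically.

n and n and n

length 1: no string has ≥2 trees
length 3: no string has ≥2 trees
length 5: n and n and n has 2 parse trees

Two derivations of n and n and n:
  Item ⇒ Item and Item ⇒ Item and Item and Item ⇒ n and Item and Item ⇒ n and n and Item ⇒ n and n and n
  Item ⇒ Item and Item ⇒ n and Item ⇒ n and Item and Item ⇒ n and n and Item ⇒ n and n and n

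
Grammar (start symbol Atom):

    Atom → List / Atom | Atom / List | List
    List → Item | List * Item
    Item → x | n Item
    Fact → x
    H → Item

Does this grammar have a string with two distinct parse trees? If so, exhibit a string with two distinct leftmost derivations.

Witness: x / x

Derivation 1: Atom ⇒ List / Atom ⇒ Item / Atom ⇒ x / Atom ⇒ x / List ⇒ x / Item ⇒ x / x
Derivation 2: Atom ⇒ Atom / List ⇒ List / List ⇒ Item / List ⇒ x / List ⇒ x / Item ⇒ x / x

Two distinct leftmost derivations for the same string.

Ambiguous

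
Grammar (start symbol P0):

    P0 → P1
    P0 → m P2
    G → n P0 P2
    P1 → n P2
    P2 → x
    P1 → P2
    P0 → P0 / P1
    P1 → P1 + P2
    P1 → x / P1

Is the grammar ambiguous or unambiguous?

Witness: x / x

Derivation 1: P0 ⇒ P1 ⇒ x / P1 ⇒ x / P2 ⇒ x / x
Derivation 2: P0 ⇒ P0 / P1 ⇒ P1 / P1 ⇒ P2 / P1 ⇒ x / P1 ⇒ x / P2 ⇒ x / x

Two distinct leftmost derivations for the same string.

Ambiguous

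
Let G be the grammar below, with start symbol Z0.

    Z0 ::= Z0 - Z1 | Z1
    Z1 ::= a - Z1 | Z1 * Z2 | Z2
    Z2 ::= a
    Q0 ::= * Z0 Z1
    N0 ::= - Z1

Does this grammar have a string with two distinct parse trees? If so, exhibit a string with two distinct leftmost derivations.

Witness: a - a

Derivation 1: Z0 ⇒ Z0 - Z1 ⇒ Z1 - Z1 ⇒ Z2 - Z1 ⇒ a - Z1 ⇒ a - Z2 ⇒ a - a
Derivation 2: Z0 ⇒ Z1 ⇒ a - Z1 ⇒ a - Z2 ⇒ a - a

Two distinct leftmost derivations for the same string.

Ambiguous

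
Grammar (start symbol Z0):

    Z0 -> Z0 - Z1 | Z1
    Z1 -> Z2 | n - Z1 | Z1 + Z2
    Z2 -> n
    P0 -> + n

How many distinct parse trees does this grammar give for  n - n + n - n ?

Parse trees for n - n + n - n:
  [Z0 [Z0 [Z0 [Z1 [Z2 n]]] - [Z1 [Z1 [Z2 n]] + [Z2 n]]] - [Z1 [Z2 n]]]
  [Z0 [Z0 [Z1 n - [Z1 [Z1 [Z2 n]] + [Z2 n]]]] - [Z1 [Z2 n]]]
  [Z0 [Z0 [Z1 [Z1 n - [Z1 [Z2 n]]] + [Z2 n]]] - [Z1 [Z2 n]]]

3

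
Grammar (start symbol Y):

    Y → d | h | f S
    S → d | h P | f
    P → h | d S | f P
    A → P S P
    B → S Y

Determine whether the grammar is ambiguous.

(A, B are unreachable from Y, so their rules don't affect L(Y).) The reachable rules are right-linear with at most one rule per (nonterminal, next-terminal) pair. Each input token forces the next rule, so parsing is deterministic.

Unambiguous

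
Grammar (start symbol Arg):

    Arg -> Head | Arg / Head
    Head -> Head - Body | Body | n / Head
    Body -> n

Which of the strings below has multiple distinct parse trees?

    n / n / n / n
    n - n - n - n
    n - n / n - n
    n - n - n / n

n / n / n / n: 8 trees
n - n - n - n: 1 tree
n - n / n - n: 1 tree
n - n - n / n: 1 tree

n / n / n / n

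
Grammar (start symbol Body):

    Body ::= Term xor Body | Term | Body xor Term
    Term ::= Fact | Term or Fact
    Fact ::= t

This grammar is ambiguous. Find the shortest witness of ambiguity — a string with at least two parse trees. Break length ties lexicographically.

length 1: no string has ≥2 trees
length 3: t xor t has 2 parse trees

Two derivations of t xor t:
  Body ⇒ Term xor Body ⇒ Fact xor Body ⇒ t xor Body ⇒ t xor Term ⇒ t xor Fact ⇒ t xor t
  Body ⇒ Body xor Term ⇒ Term xor Term ⇒ Fact xor Term ⇒ t xor Term ⇒ t xor Fact ⇒ t xor t

t xor t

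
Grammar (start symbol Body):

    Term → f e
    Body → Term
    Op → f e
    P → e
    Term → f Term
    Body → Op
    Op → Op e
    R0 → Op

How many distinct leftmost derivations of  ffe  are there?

Parse trees for ffe:
  [Body [Term f [Term f e]]]

1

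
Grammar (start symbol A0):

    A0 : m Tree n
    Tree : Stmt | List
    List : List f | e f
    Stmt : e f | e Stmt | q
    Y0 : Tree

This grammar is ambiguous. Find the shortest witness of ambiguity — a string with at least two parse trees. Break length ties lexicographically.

m e f n

length 3: no string has ≥2 trees
length 4: m e f n has 2 parse trees

Two derivations of m e f n:
  A0 ⇒ m Tree n ⇒ m Stmt n ⇒ m e f n
  A0 ⇒ m Tree n ⇒ m List n ⇒ m e f n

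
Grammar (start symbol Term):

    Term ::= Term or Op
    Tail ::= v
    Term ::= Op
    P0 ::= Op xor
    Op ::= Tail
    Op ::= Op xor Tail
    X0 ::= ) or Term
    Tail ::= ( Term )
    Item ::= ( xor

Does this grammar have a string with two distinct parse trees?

Only Term, Op, Tail are reachable from Term; ignoring the rest: This is a standard precedence ladder (Term over Op over Tail), with each level left-recursive on its own operator ('or' at Term, 'xor' at Op). That structure is LR(1), hence unambiguous.

Unambiguous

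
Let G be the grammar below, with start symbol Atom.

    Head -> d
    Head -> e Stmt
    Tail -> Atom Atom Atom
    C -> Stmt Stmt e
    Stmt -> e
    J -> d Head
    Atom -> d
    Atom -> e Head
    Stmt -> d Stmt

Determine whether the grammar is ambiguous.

Unambiguous

Only Atom, Head, Stmt are reachable from Atom; ignoring the rest: The reachable rules are right-linear with at most one rule per (nonterminal, next-terminal) pair. Each input token forces the next rule, so parsing is deterministic.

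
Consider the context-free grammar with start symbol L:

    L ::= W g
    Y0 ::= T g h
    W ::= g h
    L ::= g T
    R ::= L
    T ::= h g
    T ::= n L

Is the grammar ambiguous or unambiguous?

Witness: g h g

Derivation 1: L ⇒ W g ⇒ g h g
Derivation 2: L ⇒ g T ⇒ g h g

Two distinct leftmost derivations for the same string.

Ambiguous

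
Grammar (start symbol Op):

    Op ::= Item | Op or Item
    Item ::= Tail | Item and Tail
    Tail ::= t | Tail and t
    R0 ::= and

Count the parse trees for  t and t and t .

4

Parse trees for t and t and t:
  [Op [Item [Tail [Tail [Tail t] and t] and t]]]
  [Op [Item [Item [Tail t]] and [Tail [Tail t] and t]]]
  [Op [Item [Item [Tail [Tail t] and t]] and [Tail t]]]
  [Op [Item [Item [Item [Tail t]] and [Tail t]] and [Tail t]]]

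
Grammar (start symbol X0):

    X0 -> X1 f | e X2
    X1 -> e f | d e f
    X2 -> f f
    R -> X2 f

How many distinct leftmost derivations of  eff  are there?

Parse trees for eff:
  [X0 [X1 e f] f]
  [X0 e [X2 f f]]

2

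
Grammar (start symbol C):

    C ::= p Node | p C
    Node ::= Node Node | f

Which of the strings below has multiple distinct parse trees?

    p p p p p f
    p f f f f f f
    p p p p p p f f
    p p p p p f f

p p p p p f: 1 tree
p f f f f f f: 42 trees
p p p p p p f f: 1 tree
p p p p p f f: 1 tree

p f f f f f f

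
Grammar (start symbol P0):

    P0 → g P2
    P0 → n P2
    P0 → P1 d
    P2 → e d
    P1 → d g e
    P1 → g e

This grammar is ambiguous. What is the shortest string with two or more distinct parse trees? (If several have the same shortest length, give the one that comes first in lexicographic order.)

g e d

length 3: g e d has 2 parse trees

Two derivations of g e d:
  P0 ⇒ g P2 ⇒ g e d
  P0 ⇒ P1 d ⇒ g e d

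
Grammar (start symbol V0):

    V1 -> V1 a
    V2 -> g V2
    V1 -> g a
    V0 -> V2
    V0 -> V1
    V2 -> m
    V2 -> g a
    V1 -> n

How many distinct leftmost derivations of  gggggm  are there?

Parse trees for gggggm:
  [V0 [V2 g [V2 g [V2 g [V2 g [V2 g [V2 m]]]]]]]

1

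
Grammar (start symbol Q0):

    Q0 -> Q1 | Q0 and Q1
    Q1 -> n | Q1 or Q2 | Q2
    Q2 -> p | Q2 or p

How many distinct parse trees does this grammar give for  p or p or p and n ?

4

Parse trees for p or p or p and n:
  [Q0 [Q0 [Q1 [Q1 [Q2 p]] or [Q2 [Q2 p] or p]]] and [Q1 n]]
  [Q0 [Q0 [Q1 [Q1 [Q1 [Q2 p]] or [Q2 p]] or [Q2 p]]] and [Q1 n]]
  [Q0 [Q0 [Q1 [Q1 [Q2 [Q2 p] or p]] or [Q2 p]]] and [Q1 n]]
  [Q0 [Q0 [Q1 [Q2 [Q2 [Q2 p] or p] or p]]] and [Q1 n]]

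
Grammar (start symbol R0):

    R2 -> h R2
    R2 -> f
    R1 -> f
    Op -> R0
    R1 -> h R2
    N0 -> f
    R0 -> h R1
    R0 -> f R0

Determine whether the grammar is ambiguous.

Unambiguous

(N0, Op are unreachable from R0, so their rules don't affect L(R0).) Restricted to the reachable nonterminals, every rule has the form A → t or A → t B, and no two rules for the same A share a first terminal. The grammar encodes a DFA — one run per string.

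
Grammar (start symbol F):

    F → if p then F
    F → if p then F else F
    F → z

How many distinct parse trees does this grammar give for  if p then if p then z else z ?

2

Parse trees for if p then if p then z else z:
  [F if p then [F if p then [F z] else [F z]]]
  [F if p then [F if p then [F z]] else [F z]]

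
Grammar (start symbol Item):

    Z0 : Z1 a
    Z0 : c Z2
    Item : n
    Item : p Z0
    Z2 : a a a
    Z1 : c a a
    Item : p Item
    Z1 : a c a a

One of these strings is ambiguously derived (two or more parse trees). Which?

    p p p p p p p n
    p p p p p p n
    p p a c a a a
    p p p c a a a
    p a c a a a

p p p p p p p n: 1 tree
p p p p p p n: 1 tree
p p a c a a a: 1 tree
p p p c a a a: 2 trees
p a c a a a: 1 tree

p p p c a a a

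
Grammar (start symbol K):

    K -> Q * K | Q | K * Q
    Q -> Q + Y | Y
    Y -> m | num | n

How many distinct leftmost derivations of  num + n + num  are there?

1

Parse trees for num + n + num:
  [K [Q [Q [Q [Y num]] + [Y n]] + [Y num]]]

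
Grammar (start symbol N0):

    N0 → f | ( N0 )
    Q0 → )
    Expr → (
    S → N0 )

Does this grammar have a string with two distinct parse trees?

Only N0 is reachable from N0; ignoring the rest: L(N0) is { openⁿ atom closeⁿ : n ≥ 0 }. The bracket depth fixes n, and the derivation is forced at every step.

Unambiguous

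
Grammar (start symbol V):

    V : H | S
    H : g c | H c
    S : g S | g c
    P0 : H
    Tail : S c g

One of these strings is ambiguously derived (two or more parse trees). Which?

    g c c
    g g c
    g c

g c

g c c: 1 tree
g g c: 1 tree
g c: 2 trees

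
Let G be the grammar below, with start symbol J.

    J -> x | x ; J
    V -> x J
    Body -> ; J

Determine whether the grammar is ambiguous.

Unambiguous

Only J is reachable from J; ignoring the rest: Right-recursive list with a separator: after each atom, whether the separator follows determines the rule. One parse per string.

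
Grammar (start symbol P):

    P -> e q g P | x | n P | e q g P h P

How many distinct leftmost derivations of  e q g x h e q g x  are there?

1

Parse trees for e q g x h e q g x:
  [P e q g [P x] h [P e q g [P x]]]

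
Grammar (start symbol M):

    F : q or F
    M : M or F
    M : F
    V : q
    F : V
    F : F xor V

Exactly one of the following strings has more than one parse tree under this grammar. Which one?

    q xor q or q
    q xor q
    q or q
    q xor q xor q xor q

q xor q or q: 1 tree
q xor q: 1 tree
q or q: 2 trees
q xor q xor q xor q: 1 tree

q or q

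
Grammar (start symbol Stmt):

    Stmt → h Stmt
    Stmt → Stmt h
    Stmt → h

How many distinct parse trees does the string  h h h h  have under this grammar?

Parse trees for h h h h:
  [Stmt h [Stmt h [Stmt h [Stmt h]]]]
  [Stmt h [Stmt h [Stmt [Stmt h] h]]]
  [Stmt h [Stmt [Stmt h [Stmt h]] h]]
  [Stmt h [Stmt [Stmt [Stmt h] h] h]]
  [Stmt [Stmt h [Stmt h [Stmt h]]] h]
  [Stmt [Stmt h [Stmt [Stmt h] h]] h]
  [Stmt [Stmt [Stmt h [Stmt h]] h] h]
  [Stmt [Stmt [Stmt [Stmt h] h] h] h]

8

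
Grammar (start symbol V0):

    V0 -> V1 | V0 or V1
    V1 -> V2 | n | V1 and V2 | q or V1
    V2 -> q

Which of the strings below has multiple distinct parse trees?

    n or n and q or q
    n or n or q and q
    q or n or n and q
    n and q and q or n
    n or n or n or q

q or n or n and q

n or n and q or q: 1 tree
n or n or q and q: 1 tree
q or n or n and q: 2 trees
n and q and q or n: 1 tree
n or n or n or q: 1 tree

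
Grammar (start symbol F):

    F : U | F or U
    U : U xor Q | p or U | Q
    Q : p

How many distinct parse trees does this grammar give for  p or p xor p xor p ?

Parse trees for p or p xor p xor p:
  [F [U [U [U p or [U [Q p]]] xor [Q p]] xor [Q p]]]
  [F [U [U p or [U [U [Q p]] xor [Q p]]] xor [Q p]]]
  [F [U p or [U [U [U [Q p]] xor [Q p]] xor [Q p]]]]
  [F [F [U [Q p]]] or [U [U [U [Q p]] xor [Q p]] xor [Q p]]]

4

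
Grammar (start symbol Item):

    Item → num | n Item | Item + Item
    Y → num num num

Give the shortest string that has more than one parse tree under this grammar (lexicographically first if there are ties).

n num + num

length 1: no string has ≥2 trees
length 2: no string has ≥2 trees
length 3: no string has ≥2 trees
length 4: n num + num has 2 parse trees

Two derivations of n num + num:
  Item ⇒ n Item ⇒ n Item + Item ⇒ n num + Item ⇒ n num + num
  Item ⇒ Item + Item ⇒ n Item + Item ⇒ n num + Item ⇒ n num + num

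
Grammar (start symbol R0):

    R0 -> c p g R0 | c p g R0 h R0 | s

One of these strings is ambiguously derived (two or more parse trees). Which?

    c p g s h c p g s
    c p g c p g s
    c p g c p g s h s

c p g c p g s h s

c p g s h c p g s: 1 tree
c p g c p g s: 1 tree
c p g c p g s h s: 2 trees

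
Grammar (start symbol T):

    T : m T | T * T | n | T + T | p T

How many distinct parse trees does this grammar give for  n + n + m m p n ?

Parse trees for n + n + m m p n:
  [T [T n] + [T [T n] + [T m [T m [T p [T n]]]]]]
  [T [T [T n] + [T n]] + [T m [T m [T p [T n]]]]]

2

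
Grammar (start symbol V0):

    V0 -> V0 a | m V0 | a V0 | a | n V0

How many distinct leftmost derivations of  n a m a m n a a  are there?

8

Parse trees for n a m a m n a a:
  [V0 [V0 n [V0 a [V0 m [V0 a [V0 m [V0 n [V0 a]]]]]]] a]
  [V0 n [V0 [V0 a [V0 m [V0 a [V0 m [V0 n [V0 a]]]]]] a]]
  [V0 n [V0 a [V0 [V0 m [V0 a [V0 m [V0 n [V0 a]]]]] a]]]
  [V0 n [V0 a [V0 m [V0 [V0 a [V0 m [V0 n [V0 a]]]] a]]]]
  [V0 n [V0 a [V0 m [V0 a [V0 [V0 m [V0 n [V0 a]]] a]]]]]
  [V0 n [V0 a [V0 m [V0 a [V0 m [V0 [V0 n [V0 a]] a]]]]]]
  [V0 n [V0 a [V0 m [V0 a [V0 m [V0 n [V0 [V0 a] a]]]]]]]
  [V0 n [V0 a [V0 m [V0 a [V0 m [V0 n [V0 a [V0 a]]]]]]]]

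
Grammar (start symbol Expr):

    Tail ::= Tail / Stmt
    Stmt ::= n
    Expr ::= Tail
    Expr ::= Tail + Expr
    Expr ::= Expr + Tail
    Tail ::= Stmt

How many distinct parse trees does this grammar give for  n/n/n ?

1

Parse trees for n/n/n:
  [Expr [Tail [Tail [Tail [Stmt n]] / [Stmt n]] / [Stmt n]]]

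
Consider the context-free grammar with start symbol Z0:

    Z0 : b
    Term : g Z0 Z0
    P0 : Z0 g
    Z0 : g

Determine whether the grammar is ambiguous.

(Term, P0 are unreachable from Z0, so their rules don't affect L(Z0).) The reachable rules are right-linear with at most one rule per (nonterminal, next-terminal) pair. Each input token forces the next rule, so parsing is deterministic.

Unambiguous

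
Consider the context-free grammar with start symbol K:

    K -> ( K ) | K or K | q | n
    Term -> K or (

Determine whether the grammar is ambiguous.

Ambiguous

Witness: n or n or n

Derivation 1: K ⇒ K or K ⇒ K or K or K ⇒ n or K or K ⇒ n or n or K ⇒ n or n or n
Derivation 2: K ⇒ K or K ⇒ n or K ⇒ n or K or K ⇒ n or n or K ⇒ n or n or n

Two distinct leftmost derivations for the same string.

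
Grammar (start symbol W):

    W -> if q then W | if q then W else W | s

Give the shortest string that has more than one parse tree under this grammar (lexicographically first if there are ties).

if q then if q then s else s

length 1: no string has ≥2 trees
length 4: no string has ≥2 trees
length 6: no string has ≥2 trees
length 7: no string has ≥2 trees
length 9: if q then if q then s else s has 2 parse trees

Two derivations of if q then if q then s else s:
  W ⇒ if q then W ⇒ if q then if q then W else W ⇒ if q then if q then s else W ⇒ if q then if q then s else s
  W ⇒ if q then W else W ⇒ if q then if q then W else W ⇒ if q then if q then s else W ⇒ if q then if q then s else s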